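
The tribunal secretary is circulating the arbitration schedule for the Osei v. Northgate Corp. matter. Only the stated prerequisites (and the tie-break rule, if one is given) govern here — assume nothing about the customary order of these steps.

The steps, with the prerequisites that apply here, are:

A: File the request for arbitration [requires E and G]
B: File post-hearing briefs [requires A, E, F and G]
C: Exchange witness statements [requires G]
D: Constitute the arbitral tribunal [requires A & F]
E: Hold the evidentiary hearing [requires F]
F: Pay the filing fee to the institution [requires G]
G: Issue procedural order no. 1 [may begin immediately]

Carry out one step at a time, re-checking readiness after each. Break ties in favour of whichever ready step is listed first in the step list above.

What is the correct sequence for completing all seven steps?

G has no prerequisites → G first.
Now C and F have their prerequisites met. C is listed earlier, so C next.
That leaves F as the only ready step → F.
E needed F, now all done → E.
A is the only step now ready → A.
Ready: B and D. B is listed earlier → B.
Next only D has its prerequisites met → D.

G C F E A B D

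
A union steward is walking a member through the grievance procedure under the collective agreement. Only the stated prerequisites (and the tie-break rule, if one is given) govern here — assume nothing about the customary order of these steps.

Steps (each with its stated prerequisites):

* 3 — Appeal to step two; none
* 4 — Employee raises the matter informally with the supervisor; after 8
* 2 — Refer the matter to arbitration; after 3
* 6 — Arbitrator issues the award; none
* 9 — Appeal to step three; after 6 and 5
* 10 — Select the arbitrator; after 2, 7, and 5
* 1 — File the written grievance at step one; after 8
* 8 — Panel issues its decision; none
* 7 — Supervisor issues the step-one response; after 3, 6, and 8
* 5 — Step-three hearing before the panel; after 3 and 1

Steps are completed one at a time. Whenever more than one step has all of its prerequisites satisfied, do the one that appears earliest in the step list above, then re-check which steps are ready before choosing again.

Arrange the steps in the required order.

3, 6 and 8 have no prerequisites; 3 is listed earlier, so 3 is first.
2, 6 and 8 are all available; 2 is listed earlier → 2.
Now 6 and 8 have their prerequisites met. 6 is listed earlier, so 6 next.
Next only 8 has its prerequisites met → 8.
Ready: 4, 1 and 7. 4 is listed earlier → 4.
Ready: 1 and 7. 1 is listed earlier → 1.
7 and 5 are both available; 7 is listed earlier → 7.
That leaves 5 as the only ready step → 5.
Now 9 and 10 have their prerequisites met. 9 is listed earlier, so 9 next.
10 needed 2, 7 and 5, now all done → 10.

3, 2, 6, 8, 4, 1, 7, 5, 9, 10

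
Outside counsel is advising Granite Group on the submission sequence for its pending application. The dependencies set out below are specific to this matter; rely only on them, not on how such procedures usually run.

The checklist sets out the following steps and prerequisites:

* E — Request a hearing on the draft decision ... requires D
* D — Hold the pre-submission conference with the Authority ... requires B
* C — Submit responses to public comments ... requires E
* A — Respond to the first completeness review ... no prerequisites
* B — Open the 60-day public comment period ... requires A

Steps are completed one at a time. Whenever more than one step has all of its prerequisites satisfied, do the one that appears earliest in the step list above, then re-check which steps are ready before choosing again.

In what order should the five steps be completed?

A is the only step with nothing outstanding, so it goes first.
Next only B has its prerequisites met → B.
D needed B, now all done → D.
Next only E has its prerequisites met → E.
C needed E, now all done → C.

A B D E C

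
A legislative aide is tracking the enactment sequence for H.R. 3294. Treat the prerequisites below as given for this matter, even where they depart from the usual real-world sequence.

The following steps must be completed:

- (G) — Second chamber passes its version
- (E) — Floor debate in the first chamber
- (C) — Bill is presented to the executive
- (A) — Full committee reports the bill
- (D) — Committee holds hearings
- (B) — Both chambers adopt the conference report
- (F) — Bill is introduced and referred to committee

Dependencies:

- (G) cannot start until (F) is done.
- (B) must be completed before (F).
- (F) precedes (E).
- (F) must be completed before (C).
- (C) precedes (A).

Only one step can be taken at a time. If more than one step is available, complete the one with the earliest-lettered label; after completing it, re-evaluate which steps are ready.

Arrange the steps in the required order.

(B) → (D) → (F) → (C) → (A) → (E) → (G)

(B) and (D) have no prerequisites; (B) has the earlier label, so (B) is first.
(F) now also ready, so the ready set is {(D), (F)}; (D) has the earlier label → (D).
(F) needed (B), now all done → (F).
(C), (E) and (G) are all available; (C) has the earlier label → (C).
(A) now also ready, so the ready set is {(A), (E), (G)}; (A) has the earlier label → (A).
(E) and (G) are both available; (E) has the earlier label → (E).
(G) needed (F), now all done → (G).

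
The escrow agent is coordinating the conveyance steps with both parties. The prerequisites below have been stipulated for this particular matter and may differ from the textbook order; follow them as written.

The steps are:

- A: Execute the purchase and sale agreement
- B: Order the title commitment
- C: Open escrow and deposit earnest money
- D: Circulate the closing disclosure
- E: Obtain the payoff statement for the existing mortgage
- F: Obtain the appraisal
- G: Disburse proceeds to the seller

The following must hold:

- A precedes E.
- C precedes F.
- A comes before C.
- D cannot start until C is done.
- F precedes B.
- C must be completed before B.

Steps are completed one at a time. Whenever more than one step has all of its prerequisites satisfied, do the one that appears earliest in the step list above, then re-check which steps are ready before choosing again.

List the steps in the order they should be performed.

A → C → D → E → F → B → G

A and G have no prerequisites; A is listed earlier, so A is first.
C, E and G are all available; C is listed earlier → C.
Now D, E, F and G have their prerequisites met. D is listed earlier, so D next.
Ready: E, F and G. E is listed earlier → E.
Ready: F and G. F is listed earlier → F.
Ready: B and G. B is listed earlier → B.
That leaves G as the only ready step → G.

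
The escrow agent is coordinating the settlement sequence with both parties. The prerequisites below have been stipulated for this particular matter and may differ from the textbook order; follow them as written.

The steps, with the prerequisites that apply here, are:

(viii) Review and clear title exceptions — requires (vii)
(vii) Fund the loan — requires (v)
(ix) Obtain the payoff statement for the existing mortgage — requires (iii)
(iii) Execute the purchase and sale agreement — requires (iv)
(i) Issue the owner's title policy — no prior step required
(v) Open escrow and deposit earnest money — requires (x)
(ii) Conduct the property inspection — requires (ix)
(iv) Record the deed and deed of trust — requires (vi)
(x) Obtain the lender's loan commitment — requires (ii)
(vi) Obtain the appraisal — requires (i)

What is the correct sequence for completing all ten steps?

(i), (vi), (iv), (iii), (ix), (ii), (x), (v), (vii), (viii)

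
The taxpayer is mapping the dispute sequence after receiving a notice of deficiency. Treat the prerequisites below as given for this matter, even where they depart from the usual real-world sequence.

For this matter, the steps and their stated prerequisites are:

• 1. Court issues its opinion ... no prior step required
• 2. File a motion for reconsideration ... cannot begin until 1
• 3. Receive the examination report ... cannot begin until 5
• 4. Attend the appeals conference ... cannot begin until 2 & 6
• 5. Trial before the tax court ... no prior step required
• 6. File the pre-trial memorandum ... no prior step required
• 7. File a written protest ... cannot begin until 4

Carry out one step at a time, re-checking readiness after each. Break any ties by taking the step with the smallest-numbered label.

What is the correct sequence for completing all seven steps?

1 → 2 → 5 → 3 → 6 → 4 → 7

1, 5 and 6 have no prerequisites; 1 has the earlier label, so 1 is first.
2 now also ready, so the ready set is {2, 5, 6}; 2 has the earlier label → 2.
Now 5 and 6 have their prerequisites met. 5 has the earlier label, so 5 next.
3 now also ready, so the ready set is {3, 6}; 3 has the earlier label → 3.
6 is the only step now ready → 6.
4 is the only step now ready → 4.
7 is the only step now ready → 7.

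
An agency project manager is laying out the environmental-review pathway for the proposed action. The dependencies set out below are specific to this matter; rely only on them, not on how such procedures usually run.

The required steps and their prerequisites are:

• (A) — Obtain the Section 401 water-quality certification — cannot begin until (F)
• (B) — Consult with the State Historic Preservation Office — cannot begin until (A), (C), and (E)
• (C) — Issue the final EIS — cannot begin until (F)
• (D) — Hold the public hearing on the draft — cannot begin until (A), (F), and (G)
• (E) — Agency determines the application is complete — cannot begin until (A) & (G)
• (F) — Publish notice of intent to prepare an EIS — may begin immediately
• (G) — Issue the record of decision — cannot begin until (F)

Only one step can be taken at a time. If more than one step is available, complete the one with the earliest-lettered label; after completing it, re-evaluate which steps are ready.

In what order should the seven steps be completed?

(F), (A), (C), (G), (D), (E), (B)

Only (F) has no prerequisites, so it is first.
Now (A), (C) and (G) have their prerequisites met. (A) has the earlier label, so (A) next.
(C) and (G) are both available; (C) has the earlier label → (C).
(G) is the only step now ready → (G).
(D) and (E) are both available; (D) has the earlier label → (D).
Next only (E) has its prerequisites met → (E).
(B) needed (A), (C) and (E), now all done → (B).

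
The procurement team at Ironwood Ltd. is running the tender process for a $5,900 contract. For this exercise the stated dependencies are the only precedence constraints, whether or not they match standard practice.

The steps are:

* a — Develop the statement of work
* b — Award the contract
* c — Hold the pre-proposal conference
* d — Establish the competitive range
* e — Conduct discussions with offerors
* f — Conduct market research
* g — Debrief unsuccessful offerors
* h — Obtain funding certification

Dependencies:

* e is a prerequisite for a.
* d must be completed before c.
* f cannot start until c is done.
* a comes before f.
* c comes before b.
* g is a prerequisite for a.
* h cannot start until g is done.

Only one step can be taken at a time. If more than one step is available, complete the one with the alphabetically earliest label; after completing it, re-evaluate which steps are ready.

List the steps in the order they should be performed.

d, e and g have no prerequisites; d has the earlier label, so d is first.
c now also ready, so the ready set is {c, e, g}; c has the earlier label → c.
b now also ready, so the ready set is {b, e, g}; b has the earlier label → b.
Now e and g have their prerequisites met. e has the earlier label, so e next.
g is the only step now ready → g.
Ready: a and h. a has the earlier label → a.
f now also ready, so the ready set is {f, h}; f has the earlier label → f.
Next only h has its prerequisites met → h.

d → c → b → e → g → a → f → h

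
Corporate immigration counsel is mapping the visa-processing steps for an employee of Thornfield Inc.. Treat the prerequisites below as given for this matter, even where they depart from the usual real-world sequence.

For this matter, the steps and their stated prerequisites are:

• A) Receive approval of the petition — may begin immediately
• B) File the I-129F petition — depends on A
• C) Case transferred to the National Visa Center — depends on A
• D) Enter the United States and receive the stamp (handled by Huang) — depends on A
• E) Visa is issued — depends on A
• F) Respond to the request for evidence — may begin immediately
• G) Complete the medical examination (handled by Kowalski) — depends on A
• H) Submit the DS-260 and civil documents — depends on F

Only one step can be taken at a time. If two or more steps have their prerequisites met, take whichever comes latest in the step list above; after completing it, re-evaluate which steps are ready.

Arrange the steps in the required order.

F and A have no prerequisites; F is listed later, so F is first.
H now also ready, so the ready set is {H, A}; H is listed later → H.
That leaves A as the only ready step → A.
Now G, E, D, C and B have their prerequisites met. G is listed later, so G next.
Now E, D, C and B have their prerequisites met. E is listed later, so E next.
Ready: D, C and B. D is listed later → D.
Ready: C and B. C is listed later → C.
B is the only step now ready → B.

F, H, A, G, E, D, C, B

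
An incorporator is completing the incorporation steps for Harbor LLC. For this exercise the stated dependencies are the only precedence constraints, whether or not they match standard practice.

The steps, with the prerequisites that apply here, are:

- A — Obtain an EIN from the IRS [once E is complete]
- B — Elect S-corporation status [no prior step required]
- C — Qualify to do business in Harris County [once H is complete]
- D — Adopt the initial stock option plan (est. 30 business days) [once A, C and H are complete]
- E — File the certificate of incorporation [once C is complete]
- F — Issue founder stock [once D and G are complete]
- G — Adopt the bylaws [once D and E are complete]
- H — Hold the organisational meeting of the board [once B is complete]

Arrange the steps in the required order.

B H C E A D G F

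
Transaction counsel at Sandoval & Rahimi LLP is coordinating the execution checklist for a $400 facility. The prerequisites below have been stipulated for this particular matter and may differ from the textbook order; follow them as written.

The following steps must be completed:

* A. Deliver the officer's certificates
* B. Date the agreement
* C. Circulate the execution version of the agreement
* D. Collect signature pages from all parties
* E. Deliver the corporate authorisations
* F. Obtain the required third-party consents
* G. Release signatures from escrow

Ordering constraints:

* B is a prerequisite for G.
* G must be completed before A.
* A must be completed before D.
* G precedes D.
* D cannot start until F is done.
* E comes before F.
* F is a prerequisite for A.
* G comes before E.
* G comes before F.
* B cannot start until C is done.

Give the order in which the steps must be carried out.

Only C has no prerequisites, so it is first.
Next only B has its prerequisites met → B.
G is the only step now ready → G.
E needed G, now all done → E.
F needed E and G, now all done → F.
That leaves A as the only ready step → A.
Next only D has its prerequisites met → D.

C, B, G, E, F, A, D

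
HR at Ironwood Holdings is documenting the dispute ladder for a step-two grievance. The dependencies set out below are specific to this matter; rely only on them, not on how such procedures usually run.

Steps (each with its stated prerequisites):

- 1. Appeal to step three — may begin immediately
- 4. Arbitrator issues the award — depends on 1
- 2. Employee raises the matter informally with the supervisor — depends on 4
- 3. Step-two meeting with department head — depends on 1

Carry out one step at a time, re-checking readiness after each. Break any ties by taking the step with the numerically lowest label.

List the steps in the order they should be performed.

1 → 3 → 4 → 2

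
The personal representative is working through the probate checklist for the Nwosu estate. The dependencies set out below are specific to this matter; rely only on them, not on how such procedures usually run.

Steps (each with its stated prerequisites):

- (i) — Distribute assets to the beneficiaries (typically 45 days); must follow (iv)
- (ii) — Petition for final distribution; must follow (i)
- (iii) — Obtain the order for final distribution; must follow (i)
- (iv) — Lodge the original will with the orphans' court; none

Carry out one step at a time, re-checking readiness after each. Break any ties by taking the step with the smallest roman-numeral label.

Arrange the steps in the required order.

(iv) → (i) → (ii) → (iii)

Only (iv) has no prerequisites, so it is first.
(i) needed (iv), now all done → (i).
(ii) and (iii) are both available; (ii) has the earlier label → (ii).
(iii) is the only step now ready → (iii).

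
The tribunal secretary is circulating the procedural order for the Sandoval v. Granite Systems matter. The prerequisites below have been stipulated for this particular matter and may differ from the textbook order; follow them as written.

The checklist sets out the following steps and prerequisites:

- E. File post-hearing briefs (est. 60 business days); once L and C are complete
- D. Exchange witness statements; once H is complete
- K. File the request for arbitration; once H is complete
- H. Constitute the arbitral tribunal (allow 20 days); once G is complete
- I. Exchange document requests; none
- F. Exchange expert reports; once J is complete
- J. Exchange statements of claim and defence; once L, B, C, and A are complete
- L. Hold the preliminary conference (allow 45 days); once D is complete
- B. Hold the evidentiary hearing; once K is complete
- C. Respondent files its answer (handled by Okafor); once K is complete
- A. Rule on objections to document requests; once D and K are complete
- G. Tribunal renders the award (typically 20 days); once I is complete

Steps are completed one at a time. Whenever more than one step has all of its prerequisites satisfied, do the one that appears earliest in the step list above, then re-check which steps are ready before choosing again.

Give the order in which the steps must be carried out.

I, G, H, D, K, L, B, C, E, A, J, F

Only I has no prerequisites, so it is first.
G needed I, now all done → G.
H needed G, now all done → H.
Now D and K have their prerequisites met. D is listed earlier, so D next.
L now also ready, so the ready set is {K, L}; K is listed earlier → K.
L, B, C and A are all available; L is listed earlier → L.
B, C and A are all available; B is listed earlier → B.
Ready: C and A. C is listed earlier → C.
E and A are both available; E is listed earlier → E.
A needed D and K, now all done → A.
J needed L, B, C and A, now all done → J.
Next only F has its prerequisites met → F.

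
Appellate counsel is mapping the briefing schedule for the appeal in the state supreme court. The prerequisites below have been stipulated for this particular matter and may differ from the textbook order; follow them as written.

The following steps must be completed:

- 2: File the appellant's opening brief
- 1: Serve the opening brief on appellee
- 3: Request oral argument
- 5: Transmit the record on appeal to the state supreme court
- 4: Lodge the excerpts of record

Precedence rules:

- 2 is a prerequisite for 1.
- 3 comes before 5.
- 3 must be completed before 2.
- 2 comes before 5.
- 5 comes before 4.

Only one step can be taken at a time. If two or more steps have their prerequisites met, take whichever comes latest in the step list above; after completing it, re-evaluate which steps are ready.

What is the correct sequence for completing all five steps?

3 2 5 4 1

Only 3 has no prerequisites, so it is first.
2 needed 3, now all done → 2.
5 and 1 are both available; 5 is listed later → 5.
4 now also ready, so the ready set is {4, 1}; 4 is listed later → 4.
1 needed 2, now all done → 1.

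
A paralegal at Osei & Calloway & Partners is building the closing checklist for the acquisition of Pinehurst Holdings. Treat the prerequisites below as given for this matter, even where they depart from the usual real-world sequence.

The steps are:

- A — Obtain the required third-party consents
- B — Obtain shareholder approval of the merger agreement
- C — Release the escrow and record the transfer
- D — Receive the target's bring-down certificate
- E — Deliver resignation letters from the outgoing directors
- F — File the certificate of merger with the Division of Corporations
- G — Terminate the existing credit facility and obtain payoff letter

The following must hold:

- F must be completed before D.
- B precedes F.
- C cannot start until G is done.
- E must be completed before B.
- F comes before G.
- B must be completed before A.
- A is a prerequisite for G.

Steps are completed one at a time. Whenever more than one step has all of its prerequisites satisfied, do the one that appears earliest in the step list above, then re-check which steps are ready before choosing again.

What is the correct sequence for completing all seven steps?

E has no prerequisites → E first.
That leaves B as the only ready step → B.
A and F are both available; A is listed earlier → A.
Next only F has its prerequisites met → F.
Ready: D and G. D is listed earlier → D.
That leaves G as the only ready step → G.
C needed G, now all done → C.

E B A F D G C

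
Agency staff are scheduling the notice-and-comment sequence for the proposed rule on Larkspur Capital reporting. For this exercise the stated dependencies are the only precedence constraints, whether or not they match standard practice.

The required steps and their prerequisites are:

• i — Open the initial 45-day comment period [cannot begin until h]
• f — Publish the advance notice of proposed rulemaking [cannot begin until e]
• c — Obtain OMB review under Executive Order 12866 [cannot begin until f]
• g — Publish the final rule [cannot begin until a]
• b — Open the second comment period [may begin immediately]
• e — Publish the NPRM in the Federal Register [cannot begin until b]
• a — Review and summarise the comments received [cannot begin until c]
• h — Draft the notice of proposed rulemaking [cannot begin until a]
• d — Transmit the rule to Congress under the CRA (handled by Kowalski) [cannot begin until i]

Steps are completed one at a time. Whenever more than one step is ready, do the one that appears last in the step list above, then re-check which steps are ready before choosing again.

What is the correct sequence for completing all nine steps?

Only b has no prerequisites, so it is first.
e needed b, now all done → e.
Next only f has its prerequisites met → f.
c is the only step now ready → c.
That leaves a as the only ready step → a.
h and g are both available; h is listed later → h.
g and i are both available; g is listed later → g.
i needed h, now all done → i.
d is the only step now ready → d.

b e f c a h g i d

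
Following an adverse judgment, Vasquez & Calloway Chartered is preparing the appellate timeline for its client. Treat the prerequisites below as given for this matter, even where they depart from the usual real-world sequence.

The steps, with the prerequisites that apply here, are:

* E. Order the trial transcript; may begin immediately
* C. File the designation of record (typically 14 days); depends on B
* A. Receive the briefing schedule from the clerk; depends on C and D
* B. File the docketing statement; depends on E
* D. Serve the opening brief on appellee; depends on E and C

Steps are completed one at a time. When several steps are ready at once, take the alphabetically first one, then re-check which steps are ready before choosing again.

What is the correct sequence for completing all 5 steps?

E, B, C, D, A

Only E has no prerequisites, so it is first.
That leaves B as the only ready step → B.
C needed B, now all done → C.
D needed C and E, now all done → D.
A needed C and D, now all done → A.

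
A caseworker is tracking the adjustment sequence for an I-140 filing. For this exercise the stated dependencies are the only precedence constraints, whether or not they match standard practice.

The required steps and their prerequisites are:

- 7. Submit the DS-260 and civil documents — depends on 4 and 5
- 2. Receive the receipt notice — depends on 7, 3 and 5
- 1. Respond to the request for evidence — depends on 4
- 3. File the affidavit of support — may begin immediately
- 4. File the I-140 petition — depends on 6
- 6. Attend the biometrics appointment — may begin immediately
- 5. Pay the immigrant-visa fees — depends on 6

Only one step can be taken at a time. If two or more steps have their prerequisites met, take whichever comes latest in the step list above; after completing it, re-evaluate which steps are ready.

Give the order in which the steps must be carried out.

6 → 5 → 4 → 3 → 1 → 7 → 2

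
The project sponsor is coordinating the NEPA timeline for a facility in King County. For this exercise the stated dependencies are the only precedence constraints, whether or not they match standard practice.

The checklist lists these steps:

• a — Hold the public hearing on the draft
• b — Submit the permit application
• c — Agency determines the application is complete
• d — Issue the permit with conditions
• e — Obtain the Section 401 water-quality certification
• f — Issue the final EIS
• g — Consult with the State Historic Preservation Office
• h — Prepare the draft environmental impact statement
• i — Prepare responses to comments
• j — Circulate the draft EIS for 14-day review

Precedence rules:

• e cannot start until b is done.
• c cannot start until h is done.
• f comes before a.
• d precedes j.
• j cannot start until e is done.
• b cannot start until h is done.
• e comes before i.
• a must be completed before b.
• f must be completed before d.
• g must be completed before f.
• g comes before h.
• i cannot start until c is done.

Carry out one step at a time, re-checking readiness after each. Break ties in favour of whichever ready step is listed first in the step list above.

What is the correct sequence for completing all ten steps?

g, f, a, d, h, b, c, e, i, j

Only g has no prerequisites, so it is first.
f and h are both available; f is listed earlier → f.
a, d and h are all available; a is listed earlier → a.
Ready: d and h. d is listed earlier → d.
That leaves h as the only ready step → h.
Now b and c have their prerequisites met. b is listed earlier, so b next.
c and e are both available; c is listed earlier → c.
e needed b, now all done → e.
i and j are both available; i is listed earlier → i.
That leaves j as the only ready step → j.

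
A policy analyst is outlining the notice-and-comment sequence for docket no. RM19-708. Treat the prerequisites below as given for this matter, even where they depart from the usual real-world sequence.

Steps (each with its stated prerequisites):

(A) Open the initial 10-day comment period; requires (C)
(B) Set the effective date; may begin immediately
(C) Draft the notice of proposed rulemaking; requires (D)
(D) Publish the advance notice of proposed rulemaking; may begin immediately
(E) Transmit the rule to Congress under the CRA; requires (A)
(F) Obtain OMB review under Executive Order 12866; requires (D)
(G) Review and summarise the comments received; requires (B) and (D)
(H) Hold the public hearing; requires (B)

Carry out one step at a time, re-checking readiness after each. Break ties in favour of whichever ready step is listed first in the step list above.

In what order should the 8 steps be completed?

(B), (D), (C), (A), (E), (F), (G), (H)

Nothing is required for (B) and (D). (B) is listed earlier → (B) first.
(D) and (H) are both available; (D) is listed earlier → (D).
Now (C), (F), (G) and (H) have their prerequisites met. (C) is listed earlier, so (C) next.
Ready: (A), (F), (G) and (H). (A) is listed earlier → (A).
Ready: (E), (F), (G) and (H). (E) is listed earlier → (E).
Ready: (F), (G) and (H). (F) is listed earlier → (F).
Now (G) and (H) have their prerequisites met. (G) is listed earlier, so (G) next.
That leaves (H) as the only ready step → (H).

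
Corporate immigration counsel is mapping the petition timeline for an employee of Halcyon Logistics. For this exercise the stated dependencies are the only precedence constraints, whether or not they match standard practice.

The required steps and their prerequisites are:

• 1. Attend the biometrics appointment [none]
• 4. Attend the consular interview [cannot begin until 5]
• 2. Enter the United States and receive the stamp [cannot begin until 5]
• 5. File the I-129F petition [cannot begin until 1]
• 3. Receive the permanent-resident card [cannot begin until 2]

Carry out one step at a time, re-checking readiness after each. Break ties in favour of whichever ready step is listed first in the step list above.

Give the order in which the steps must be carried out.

1 → 5 → 4 → 2 → 3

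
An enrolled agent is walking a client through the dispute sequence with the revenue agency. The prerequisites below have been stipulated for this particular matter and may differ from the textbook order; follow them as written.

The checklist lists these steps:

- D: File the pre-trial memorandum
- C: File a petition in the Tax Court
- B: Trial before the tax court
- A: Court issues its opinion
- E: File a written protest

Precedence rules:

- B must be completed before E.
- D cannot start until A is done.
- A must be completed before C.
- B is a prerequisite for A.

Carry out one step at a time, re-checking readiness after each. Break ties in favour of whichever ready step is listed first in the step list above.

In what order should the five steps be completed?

Only B has no prerequisites, so it is first.
Ready: A and E. A is listed earlier → A.
Ready: D, C and E. D is listed earlier → D.
C and E are both available; C is listed earlier → C.
E needed B, now all done → E.

B, A, D, C, E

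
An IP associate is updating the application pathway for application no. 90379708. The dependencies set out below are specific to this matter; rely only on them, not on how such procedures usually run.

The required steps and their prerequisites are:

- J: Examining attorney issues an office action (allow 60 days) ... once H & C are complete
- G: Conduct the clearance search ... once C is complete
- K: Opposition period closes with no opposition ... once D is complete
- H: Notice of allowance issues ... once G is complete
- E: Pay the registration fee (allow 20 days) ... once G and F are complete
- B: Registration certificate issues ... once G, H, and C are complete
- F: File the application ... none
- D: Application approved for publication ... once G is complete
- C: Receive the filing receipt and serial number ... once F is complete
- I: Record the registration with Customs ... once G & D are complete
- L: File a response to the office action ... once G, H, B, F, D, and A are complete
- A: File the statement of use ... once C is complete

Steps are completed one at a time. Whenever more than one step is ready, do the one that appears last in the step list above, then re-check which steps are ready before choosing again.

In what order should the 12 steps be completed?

F, C, A, G, D, I, E, H, B, L, K, J

F has no prerequisites → F first.
C needed F, now all done → C.
Now A and G have their prerequisites met. A is listed later, so A next.
G needed C, now all done → G.
Now D, E and H have their prerequisites met. D is listed later, so D next.
Ready: I, E, H and K. I is listed later → I.
Ready: E, H and K. E is listed later → E.
Now H and K have their prerequisites met. H is listed later, so H next.
B, K and J are all available; B is listed later → B.
L now also ready, so the ready set is {L, K, J}; L is listed later → L.
K and J are both available; K is listed later → K.
J needed C and H, now all done → J.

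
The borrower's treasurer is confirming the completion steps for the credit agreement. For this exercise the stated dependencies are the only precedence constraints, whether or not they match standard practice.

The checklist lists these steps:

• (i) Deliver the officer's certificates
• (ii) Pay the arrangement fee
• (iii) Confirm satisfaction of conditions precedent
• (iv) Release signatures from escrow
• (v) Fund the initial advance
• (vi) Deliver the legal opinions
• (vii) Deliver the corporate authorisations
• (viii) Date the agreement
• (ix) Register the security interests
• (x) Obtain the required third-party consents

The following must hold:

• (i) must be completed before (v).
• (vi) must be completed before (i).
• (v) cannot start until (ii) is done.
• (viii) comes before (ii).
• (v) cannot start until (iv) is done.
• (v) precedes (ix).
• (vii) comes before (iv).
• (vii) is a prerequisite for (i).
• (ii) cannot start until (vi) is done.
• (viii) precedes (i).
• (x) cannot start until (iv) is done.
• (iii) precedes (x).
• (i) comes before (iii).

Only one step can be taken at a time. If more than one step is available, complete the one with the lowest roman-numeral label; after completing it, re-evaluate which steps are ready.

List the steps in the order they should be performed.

(vi), (vii), (iv), (viii), (i), (ii), (iii), (v), (ix), (x)

(vi), (vii) and (viii) have no prerequisites; (vi) has the earlier label, so (vi) is first.
(vii) and (viii) are both available; (vii) has the earlier label → (vii).
Now (iv) and (viii) have their prerequisites met. (iv) has the earlier label, so (iv) next.
Next only (viii) has its prerequisites met → (viii).
Now (i) and (ii) have their prerequisites met. (i) has the earlier label, so (i) next.
Ready: (ii) and (iii). (ii) has the earlier label → (ii).
Now (iii) and (v) have their prerequisites met. (iii) has the earlier label, so (iii) next.
(x) now also ready, so the ready set is {(v), (x)}; (v) has the earlier label → (v).
(ix) and (x) are both available; (ix) has the earlier label → (ix).
Next only (x) has its prerequisites met → (x).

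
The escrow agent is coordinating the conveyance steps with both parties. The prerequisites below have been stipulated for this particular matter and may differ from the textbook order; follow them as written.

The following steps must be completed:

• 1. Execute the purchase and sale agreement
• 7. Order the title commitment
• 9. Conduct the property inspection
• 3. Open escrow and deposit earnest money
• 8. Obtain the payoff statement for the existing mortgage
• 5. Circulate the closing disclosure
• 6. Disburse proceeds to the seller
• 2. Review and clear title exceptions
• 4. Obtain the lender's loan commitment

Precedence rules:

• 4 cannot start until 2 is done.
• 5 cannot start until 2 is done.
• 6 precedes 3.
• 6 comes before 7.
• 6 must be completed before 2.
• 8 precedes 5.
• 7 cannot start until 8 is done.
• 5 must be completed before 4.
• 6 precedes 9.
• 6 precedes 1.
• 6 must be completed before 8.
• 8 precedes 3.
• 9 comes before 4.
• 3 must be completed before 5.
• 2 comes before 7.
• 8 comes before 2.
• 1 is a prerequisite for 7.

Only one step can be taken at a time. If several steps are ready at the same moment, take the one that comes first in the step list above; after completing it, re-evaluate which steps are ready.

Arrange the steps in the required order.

6, 1, 9, 8, 3, 2, 7, 5, 4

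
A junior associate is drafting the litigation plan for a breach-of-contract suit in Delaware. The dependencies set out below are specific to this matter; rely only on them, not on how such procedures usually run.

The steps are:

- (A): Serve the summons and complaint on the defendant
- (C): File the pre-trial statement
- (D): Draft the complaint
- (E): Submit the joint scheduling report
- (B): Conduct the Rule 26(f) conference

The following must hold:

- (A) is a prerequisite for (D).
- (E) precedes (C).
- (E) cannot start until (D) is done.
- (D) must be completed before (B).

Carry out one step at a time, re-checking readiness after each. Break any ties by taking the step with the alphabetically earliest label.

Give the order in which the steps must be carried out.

(A) → (D) → (B) → (E) → (C)

Only (A) has no prerequisites, so it is first.
Next only (D) has its prerequisites met → (D).
(B) and (E) are both available; (B) has the earlier label → (B).
That leaves (E) as the only ready step → (E).
(C) needed (E), now all done → (C).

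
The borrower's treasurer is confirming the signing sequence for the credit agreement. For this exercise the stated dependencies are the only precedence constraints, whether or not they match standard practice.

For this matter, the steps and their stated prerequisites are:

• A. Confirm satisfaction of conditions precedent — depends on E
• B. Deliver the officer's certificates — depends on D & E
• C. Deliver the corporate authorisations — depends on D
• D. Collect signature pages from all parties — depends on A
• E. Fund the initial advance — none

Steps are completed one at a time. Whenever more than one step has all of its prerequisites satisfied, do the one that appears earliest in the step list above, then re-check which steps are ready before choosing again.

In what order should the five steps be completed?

E, A, D, B, C

Only E has no prerequisites, so it is first.
A needed E, now all done → A.
D needed A, now all done → D.
Now B and C have their prerequisites met. B is listed earlier, so B next.
C needed D, now all done → C.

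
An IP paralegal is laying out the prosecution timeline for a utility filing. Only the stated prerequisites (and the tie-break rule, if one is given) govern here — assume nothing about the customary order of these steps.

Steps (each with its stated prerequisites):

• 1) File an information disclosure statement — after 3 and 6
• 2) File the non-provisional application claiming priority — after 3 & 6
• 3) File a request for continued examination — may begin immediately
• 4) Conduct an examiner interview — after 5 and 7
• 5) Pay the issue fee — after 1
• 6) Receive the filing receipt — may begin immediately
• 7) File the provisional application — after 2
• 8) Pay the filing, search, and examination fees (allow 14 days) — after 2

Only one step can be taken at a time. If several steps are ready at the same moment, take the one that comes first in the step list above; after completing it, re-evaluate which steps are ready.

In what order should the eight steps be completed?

Nothing is required for 3 and 6. 3 is listed earlier → 3 first.
That leaves 6 as the only ready step → 6.
Now 1 and 2 have their prerequisites met. 1 is listed earlier, so 1 next.
Ready: 2 and 5. 2 is listed earlier → 2.
5, 7 and 8 are all available; 5 is listed earlier → 5.
Now 7 and 8 have their prerequisites met. 7 is listed earlier, so 7 next.
4 now also ready, so the ready set is {4, 8}; 4 is listed earlier → 4.
Next only 8 has its prerequisites met → 8.

3, 6, 1, 2, 5, 7, 4, 8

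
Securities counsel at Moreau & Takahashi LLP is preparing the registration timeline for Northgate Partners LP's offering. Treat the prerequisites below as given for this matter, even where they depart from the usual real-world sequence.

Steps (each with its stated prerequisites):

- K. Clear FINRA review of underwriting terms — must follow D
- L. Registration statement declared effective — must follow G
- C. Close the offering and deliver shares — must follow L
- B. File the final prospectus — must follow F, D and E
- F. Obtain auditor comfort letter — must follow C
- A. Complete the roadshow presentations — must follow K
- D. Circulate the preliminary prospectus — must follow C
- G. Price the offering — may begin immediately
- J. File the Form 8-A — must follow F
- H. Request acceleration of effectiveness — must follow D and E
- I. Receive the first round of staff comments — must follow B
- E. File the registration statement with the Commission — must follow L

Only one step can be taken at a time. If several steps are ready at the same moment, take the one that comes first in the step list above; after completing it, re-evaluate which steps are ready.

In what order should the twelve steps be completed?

G → L → C → F → D → K → A → J → E → B → H → I

G is the only step with nothing outstanding, so it goes first.
Next only L has its prerequisites met → L.
Ready: C and E. C is listed earlier → C.
F and D now also ready, so the ready set is {F, D, E}; F is listed earlier → F.
J now also ready, so the ready set is {D, J, E}; D is listed earlier → D.
Now K, J and E have their prerequisites met. K is listed earlier, so K next.
A, J and E are all available; A is listed earlier → A.
Now J and E have their prerequisites met. J is listed earlier, so J next.
E needed L, now all done → E.
Ready: B and H. B is listed earlier → B.
I now also ready, so the ready set is {H, I}; H is listed earlier → H.
I needed B, now all done → I.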